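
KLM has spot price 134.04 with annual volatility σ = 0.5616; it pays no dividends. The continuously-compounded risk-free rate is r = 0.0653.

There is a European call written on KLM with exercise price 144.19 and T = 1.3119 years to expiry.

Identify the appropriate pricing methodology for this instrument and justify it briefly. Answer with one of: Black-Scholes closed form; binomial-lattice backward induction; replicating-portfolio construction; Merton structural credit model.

Key observation: everything needed for the exact continuous-time valuation of the European call on KLM (strike 144.19) is given, and no feature rules the closed form out.

framework: Black-Scholes closed form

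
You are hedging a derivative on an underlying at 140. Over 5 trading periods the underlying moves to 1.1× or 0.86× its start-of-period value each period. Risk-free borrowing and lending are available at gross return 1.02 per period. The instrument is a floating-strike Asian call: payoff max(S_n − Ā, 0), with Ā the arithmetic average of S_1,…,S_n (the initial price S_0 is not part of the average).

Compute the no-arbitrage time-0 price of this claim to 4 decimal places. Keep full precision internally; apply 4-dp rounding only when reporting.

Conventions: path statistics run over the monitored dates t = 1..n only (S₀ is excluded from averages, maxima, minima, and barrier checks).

price = 10.1329

Risk-neutral up-probability p* = (R−d)/(u−d) = (1.02−0.86)/(1.1−0.86) = 0.6667; the claim prices as the p*-weighted sum of path payoffs discounted by R^5.
Enumerate all 2^5 = 32 price paths (U = up ×1.1, D = down ×0.86); each path with k up-moves has probability p*^k·(1−p*)^(5−k).
DDDDD: Ā=91.0866, payoff=0.0000, prob=0.004115
UDDDD: Ā=116.5061, payoff=0.0000, prob=0.008230
DUDDD: Ā=109.7861, payoff=0.0000, prob=0.008230
UUDDD: Ā=140.4240, payoff=0.0000, prob=0.016461
DDUDD: Ā=104.0069, payoff=0.0000, prob=0.008230
UDUDD: Ā=133.0320, payoff=0.0000, prob=0.016461
DUUDD: Ā=126.3120, payoff=0.0000, prob=0.016461
UUUDD: Ā=161.5619, payoff=0.0000, prob=0.032922
DDDUD: Ā=99.0367, payoff=0.0000, prob=0.008230
UDDUD: Ā=126.6749, payoff=0.0000, prob=0.016461
DUDUD: Ā=119.9549, payoff=0.0000, prob=0.016461
UUDUD: Ā=153.4307, payoff=0.0000, prob=0.032922
DDUUD: Ā=114.1757, payoff=0.0000, prob=0.016461
UDUUD: Ā=146.0387, payoff=0.0000, prob=0.032922
DUUUD: Ā=139.3187, payoff=0.0000, prob=0.032922
UUUUD: Ā=178.1983, payoff=0.0000, prob=0.065844
DDDDU: Ā=94.7624, payoff=0.0000, prob=0.008230
UDDDU: Ā=121.2078, payoff=0.0000, prob=0.016461
DUDDU: Ā=114.4878, payoff=0.0000, prob=0.016461
UUDDU: Ā=146.4379, payoff=0.0000, prob=0.032922
DDUDU: Ā=108.7086, payoff=0.0000, prob=0.016461
UDUDU: Ā=139.0459, payoff=0.0000, prob=0.032922
DUUDU: Ā=132.3259, payoff=5.4912, prob=0.032922
UUUDU: Ā=169.2540, payoff=7.0236, prob=0.065844
DDDUU: Ā=103.7385, payoff=4.0094, prob=0.016461
UDDUU: Ā=132.6887, payoff=5.1283, prob=0.032922
DUDUU: Ā=125.9687, payoff=11.8483, prob=0.032922
UUDUU: Ā=161.1228, payoff=15.1548, prob=0.065844
DDUUU: Ā=120.1895, payoff=17.6275, prob=0.032922
UDUUU: Ā=153.7308, payoff=22.5468, prob=0.065844
DUUUU: Ā=147.0108, payoff=29.2668, prob=0.065844
UUUUU: Ā=188.0371, payoff=37.4343, prob=0.131687
Price = Σ prob·payoff / R^5 = 11.187543 / 1.104081 = 10.1329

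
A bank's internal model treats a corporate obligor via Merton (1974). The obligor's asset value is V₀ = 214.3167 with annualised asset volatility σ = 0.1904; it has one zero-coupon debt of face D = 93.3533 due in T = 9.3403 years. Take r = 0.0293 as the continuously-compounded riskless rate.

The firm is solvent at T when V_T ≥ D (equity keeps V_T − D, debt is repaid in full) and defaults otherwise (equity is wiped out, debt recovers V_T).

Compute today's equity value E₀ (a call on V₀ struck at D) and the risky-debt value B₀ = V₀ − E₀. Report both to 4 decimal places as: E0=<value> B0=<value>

Apply the equity-as-call identities (strike 93.3533, horizon 9.3403 years):
d₁ = [ln(V₀/D) + (r + σ²/2)T] / (σ√T)
   = [ln(214.3167/93.3533) + (0.0293 + 0.5·0.1904²)·9.3403] / (0.1904·√9.3403)
   = [0.831064 + 0.442974] / 0.581899 = 2.189449
d₂ = d₁ − σ√T = 2.189449 − 0.581899 = 1.607550
N(d₁) = 0.985718,  N(d₂) = 0.946033,  e^(−rT) = 0.760582
E₀ = V₀·N(d₁) − D·e^(−rT)·N(d₂)
   = 214.3167·0.985718 − 93.3533·0.760582·0.946033 = 144.084727
B₀ = V₀ − E₀ = 214.3167 − 144.084727 = 70.231973

E0=144.0847 B0=70.2320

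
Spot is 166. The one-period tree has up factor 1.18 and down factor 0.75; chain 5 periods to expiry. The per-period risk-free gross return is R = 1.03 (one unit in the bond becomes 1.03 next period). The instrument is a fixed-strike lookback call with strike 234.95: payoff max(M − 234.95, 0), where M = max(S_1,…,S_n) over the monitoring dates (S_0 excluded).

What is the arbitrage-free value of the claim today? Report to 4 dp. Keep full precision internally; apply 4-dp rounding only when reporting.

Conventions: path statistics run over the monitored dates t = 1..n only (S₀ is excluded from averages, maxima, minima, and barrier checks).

Under the martingale measure an up-move has probability p* = 0.6512; value the claim as the probability-weighted average of per-path payoffs, discounted 5 periods at R = 1.03.
Enumerate all 2^5 = 32 price paths (U = up ×1.18, D = down ×0.75); each path with k up-moves has probability p*^k·(1−p*)^(5−k).
DDDDD: M=124.5000, payoff=0.0000, prob=0.005166
UDDDD: M=195.8800, payoff=0.0000, prob=0.009642
DUDDD: M=146.9100, payoff=0.0000, prob=0.009642
UUDDD: M=231.1384, payoff=0.0000, prob=0.017999
DDUDD: M=124.5000, payoff=0.0000, prob=0.009642
UDUDD: M=195.8800, payoff=0.0000, prob=0.017999
DUUDD: M=173.3538, payoff=0.0000, prob=0.017999
UUUDD: M=272.7433, payoff=37.7933, prob=0.033598
DDDUD: M=124.5000, payoff=0.0000, prob=0.009642
UDDUD: M=195.8800, payoff=0.0000, prob=0.017999
DUDUD: M=146.9100, payoff=0.0000, prob=0.017999
UUDUD: M=231.1384, payoff=0.0000, prob=0.033598
DDUUD: M=130.0154, payoff=0.0000, prob=0.017999
UDUUD: M=204.5575, payoff=0.0000, prob=0.033598
DUUUD: M=204.5575, payoff=0.0000, prob=0.033598
UUUUD: M=321.8371, payoff=86.8871, prob=0.062716
DDDDU: M=124.5000, payoff=0.0000, prob=0.009642
UDDDU: M=195.8800, payoff=0.0000, prob=0.017999
DUDDU: M=146.9100, payoff=0.0000, prob=0.017999
UUDDU: M=231.1384, payoff=0.0000, prob=0.033598
DDUDU: M=124.5000, payoff=0.0000, prob=0.017999
UDUDU: M=195.8800, payoff=0.0000, prob=0.033598
DUUDU: M=173.3538, payoff=0.0000, prob=0.033598
UUUDU: M=272.7433, payoff=37.7933, prob=0.062716
DDDUU: M=124.5000, payoff=0.0000, prob=0.017999
UDDUU: M=195.8800, payoff=0.0000, prob=0.033598
DUDUU: M=153.4181, payoff=0.0000, prob=0.033598
UUDUU: M=241.3778, payoff=6.4278, prob=0.062716
DDUUU: M=153.4181, payoff=0.0000, prob=0.033598
UDUUU: M=241.3778, payoff=6.4278, prob=0.062716
DUUUU: M=241.3778, payoff=6.4278, prob=0.062716
UUUUU: M=379.7678, payoff=144.8178, prob=0.117071
Price = Σ prob·payoff / R^5 = 27.252587 / 1.159274 = 23.5083

price = 23.5083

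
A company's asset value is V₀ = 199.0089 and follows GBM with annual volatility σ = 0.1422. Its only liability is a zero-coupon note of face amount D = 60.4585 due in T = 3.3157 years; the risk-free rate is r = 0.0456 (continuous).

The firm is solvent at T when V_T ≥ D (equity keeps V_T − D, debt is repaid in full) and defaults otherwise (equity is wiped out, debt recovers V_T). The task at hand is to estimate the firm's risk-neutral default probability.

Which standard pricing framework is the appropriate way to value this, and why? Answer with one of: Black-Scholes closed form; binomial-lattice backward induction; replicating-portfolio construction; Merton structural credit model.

Key observation: the data describe a firm's assets (V₀ = 199.0089, GBM) and a single zero-coupon debt of face 60.4585, so credit quantities follow from equity-as-call in the structural model.

framework: Merton structural credit model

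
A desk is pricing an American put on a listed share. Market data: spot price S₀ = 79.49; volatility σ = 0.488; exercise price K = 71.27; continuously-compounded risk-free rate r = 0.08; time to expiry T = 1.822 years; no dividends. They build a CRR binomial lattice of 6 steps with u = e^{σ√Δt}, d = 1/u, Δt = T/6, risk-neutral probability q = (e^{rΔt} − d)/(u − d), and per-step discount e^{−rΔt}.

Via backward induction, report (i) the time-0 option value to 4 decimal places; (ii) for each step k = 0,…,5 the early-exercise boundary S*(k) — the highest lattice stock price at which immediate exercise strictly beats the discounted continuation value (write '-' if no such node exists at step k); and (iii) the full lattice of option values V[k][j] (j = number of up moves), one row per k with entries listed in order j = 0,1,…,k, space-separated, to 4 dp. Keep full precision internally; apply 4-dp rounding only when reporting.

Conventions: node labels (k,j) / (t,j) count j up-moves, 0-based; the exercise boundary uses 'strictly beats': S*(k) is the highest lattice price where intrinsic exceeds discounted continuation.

Δt=0.30367, u=1.30855, d=0.76421, q=0.47835, disc=e^(-rΔt)=0.97600
k=6 terminal: V=max(K-S,0) → 55.4365 44.1584 24.8469 0.0000 0.0000 0.0000 0.0000
k=5: j=0 S=20.7189 intr=50.5511 cont=48.8406 V=50.5511[EX]; j=1 S=35.4768 intr=35.7932 cont=34.0826 V=35.7932[EX]; j=2 S=60.7468 intr=10.5232 cont=12.6503 V=12.6503[hold]; j=3 S=104.0164 intr=0.0000 cont=0.0000 V=0.0000[hold]; j=4 S=178.1066 intr=0.0000 cont=0.0000 V=0.0000[hold]; j=5 S=304.9710 intr=0.0000 cont=0.0000 V=0.0000[hold]  S*(5)=35.4768
k=4: j=0 S=27.1116 intr=44.1584 cont=42.4478 V=44.1584[EX]; j=1 S=46.4231 intr=24.8469 cont=24.1295 V=24.8469[EX]; j=2 S=79.4900 intr=0.0000 cont=6.4407 V=6.4407[hold]; j=3 S=136.1103 intr=0.0000 cont=0.0000 V=0.0000[hold]; j=4 S=233.0608 intr=0.0000 cont=0.0000 V=0.0000[hold]  S*(4)=46.4231
k=3: j=0 S=35.4768 intr=35.7932 cont=34.0826 V=35.7932[EX]; j=1 S=60.7468 intr=10.5232 cont=15.6573 V=15.6573[hold]; j=2 S=104.0164 intr=0.0000 cont=3.2792 V=3.2792[hold]; j=3 S=178.1066 intr=0.0000 cont=0.0000 V=0.0000[hold]  S*(3)=35.4768
k=2: j=0 S=46.4231 intr=24.8469 cont=25.5333 V=25.5333[hold]; j=1 S=79.4900 intr=0.0000 cont=9.5026 V=9.5026[hold]; j=2 S=136.1103 intr=0.0000 cont=1.6695 V=1.6695[hold]  S*(2)=-
k=1: j=0 S=60.7468 intr=10.5232 cont=17.4363 V=17.4363[hold]; j=1 S=104.0164 intr=0.0000 cont=5.6175 V=5.6175[hold]  S*(1)=-
k=0: j=0 S=79.4900 intr=0.0000 cont=11.5000 V=11.5000[hold]  S*(0)=-

price = 11.5000
boundary = - - - 35.4768 46.4231 35.4768
tree:
11.5000
17.4363 5.6175
25.5333 9.5026 1.6695
35.7932 15.6573 3.2792 0.0000
44.1584 24.8469 6.4407 0.0000 0.0000
50.5511 35.7932 12.6503 0.0000 0.0000 0.0000
55.4365 44.1584 24.8469 0.0000 0.0000 0.0000 0.0000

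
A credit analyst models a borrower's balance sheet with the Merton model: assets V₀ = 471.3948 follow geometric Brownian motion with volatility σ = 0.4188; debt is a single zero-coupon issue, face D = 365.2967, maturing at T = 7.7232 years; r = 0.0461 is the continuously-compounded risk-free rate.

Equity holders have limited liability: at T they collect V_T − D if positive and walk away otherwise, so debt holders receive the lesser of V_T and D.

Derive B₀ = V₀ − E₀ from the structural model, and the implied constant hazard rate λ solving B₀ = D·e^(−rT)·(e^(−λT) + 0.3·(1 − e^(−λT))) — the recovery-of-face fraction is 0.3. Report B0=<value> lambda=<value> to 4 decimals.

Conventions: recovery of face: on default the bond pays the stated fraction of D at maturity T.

Equity is a call on the firm's assets struck at D = 365.2967:
d₁ = [ln(V₀/D) + (r + σ²/2)T] / (σ√T)
   = [ln(471.3948/365.2967) + (0.0461 + 0.5·0.4188²)·7.7232] / (0.4188·√7.7232)
   = [0.254986 + 1.033339] / 1.163872 = 1.106930
d₂ = d₁ − σ√T = 1.106930 − 1.163872 = -0.056942
N(d₁) = 0.865838,  N(d₂) = 0.477296,  e^(−rT) = 0.700445
E₀ = V₀·N(d₁) − D·e^(−rT)·N(d₂)
   = 471.3948·0.865838 − 365.2967·0.700445·0.477296 = 286.025753
B₀ = V₀ − E₀ = 471.3948 − 286.025753 = 185.369047
e^(−λT) = (B₀·e^(rT)/D − 0.3)/(1 − 0.3) = (185.3690·1.427664/365.2967 − 0.3)/0.7 = 0.60637845
λ = −ln(0.60637845)/7.7232 = 0.064773

B0=185.3690 lambda=0.0648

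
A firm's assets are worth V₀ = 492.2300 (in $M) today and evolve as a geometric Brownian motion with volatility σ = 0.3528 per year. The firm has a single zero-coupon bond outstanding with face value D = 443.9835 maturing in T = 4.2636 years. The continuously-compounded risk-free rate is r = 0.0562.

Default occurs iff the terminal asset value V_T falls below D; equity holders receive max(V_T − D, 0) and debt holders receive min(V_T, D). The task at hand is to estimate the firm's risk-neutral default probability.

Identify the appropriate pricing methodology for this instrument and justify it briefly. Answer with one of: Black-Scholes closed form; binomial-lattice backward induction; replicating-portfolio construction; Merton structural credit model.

Key observation: the asked-for credit quantity lives on the firm's capital structure — asset value, asset volatility, debt face 443.9835 — which is the structural model's domain.

framework: Merton structural credit model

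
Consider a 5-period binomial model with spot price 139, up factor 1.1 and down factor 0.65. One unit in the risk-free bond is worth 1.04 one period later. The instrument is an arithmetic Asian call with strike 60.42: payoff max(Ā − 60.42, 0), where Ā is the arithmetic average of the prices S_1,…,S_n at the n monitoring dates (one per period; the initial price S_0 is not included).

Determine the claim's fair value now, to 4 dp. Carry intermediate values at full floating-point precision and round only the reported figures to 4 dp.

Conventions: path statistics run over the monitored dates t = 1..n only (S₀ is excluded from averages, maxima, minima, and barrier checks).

price = 79.0644

No-arbitrage gives p* = (R−d)/(u−d) = 0.8667: enumerate every path, weight its payoff by its p*-probability, and discount by R^5.
Enumerate all 2^5 = 32 price paths (U = up ×1.1, D = down ×0.65); each path with k up-moves has probability p*^k·(1−p*)^(5−k).
DDDDD: Ā=45.6382, payoff=0.0000, prob=0.000042
UDDDD: Ā=77.2338, payoff=16.8138, prob=0.000274
DUDDD: Ā=64.7238, payoff=4.3038, prob=0.000274
UUDDD: Ā=109.5326, payoff=49.1126, prob=0.001780
DDUDD: Ā=56.5923, payoff=0.0000, prob=0.000274
UDUDD: Ā=95.7716, payoff=35.3516, prob=0.001780
DUUDD: Ā=83.2616, payoff=22.8416, prob=0.001780
UUUDD: Ā=140.9042, payoff=80.4842, prob=0.011573
DDDUD: Ā=51.3068, payoff=0.0000, prob=0.000274
UDDUD: Ā=86.8269, payoff=26.4069, prob=0.001780
DUDUD: Ā=74.3169, payoff=13.8969, prob=0.001780
UUDUD: Ā=125.7671, payoff=65.3471, prob=0.011573
DDUUD: Ā=66.1854, payoff=5.7654, prob=0.001780
UDUUD: Ā=112.0061, payoff=51.5861, prob=0.011573
DUUUD: Ā=99.4961, payoff=39.0761, prob=0.011573
UUUUD: Ā=168.3781, payoff=107.9581, prob=0.075222
DDDDU: Ā=47.8713, payoff=0.0000, prob=0.000274
UDDDU: Ā=81.0129, payoff=20.5929, prob=0.001780
DUDDU: Ā=68.5029, payoff=8.0829, prob=0.001780
UUDDU: Ā=115.9280, payoff=55.5080, prob=0.011573
DDUDU: Ā=60.3714, payoff=0.0000, prob=0.001780
UDUDU: Ā=102.1670, payoff=41.7470, prob=0.011573
DUUDU: Ā=89.6570, payoff=29.2370, prob=0.011573
UUUDU: Ā=151.7273, payoff=91.3073, prob=0.075222
DDDUU: Ā=55.0859, payoff=0.0000, prob=0.001780
UDDUU: Ā=93.2224, payoff=32.8024, prob=0.011573
DUDUU: Ā=80.7124, payoff=20.2924, prob=0.011573
UUDUU: Ā=136.5902, payoff=76.1702, prob=0.075222
DDUUU: Ā=72.5809, payoff=12.1609, prob=0.011573
UDUUU: Ā=122.8292, payoff=62.4092, prob=0.075222
DUUUU: Ā=110.3192, payoff=49.8992, prob=0.075222
UUUUU: Ā=186.6940, payoff=126.2740, prob=0.488946
Price = Σ prob·payoff / R^5 = 96.193906 / 1.216653 = 79.0644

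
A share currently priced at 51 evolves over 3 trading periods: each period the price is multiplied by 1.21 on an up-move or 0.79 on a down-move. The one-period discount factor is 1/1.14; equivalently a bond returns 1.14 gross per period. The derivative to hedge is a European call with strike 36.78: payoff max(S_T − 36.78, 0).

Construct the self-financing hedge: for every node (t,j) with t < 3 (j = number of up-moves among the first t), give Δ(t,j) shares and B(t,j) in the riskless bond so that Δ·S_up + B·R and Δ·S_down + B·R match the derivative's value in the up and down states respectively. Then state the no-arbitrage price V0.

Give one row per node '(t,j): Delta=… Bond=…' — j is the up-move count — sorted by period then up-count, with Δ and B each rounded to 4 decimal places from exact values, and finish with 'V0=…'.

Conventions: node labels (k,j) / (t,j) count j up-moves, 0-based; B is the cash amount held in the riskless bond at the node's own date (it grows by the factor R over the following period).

No-arbitrage ⇒ martingale measure with p* = (R−d)/(u−d) = 0.8333.
Payoffs at expiry: V(3,0)=0.0000, V(3,1)=1.7332, V(3,2)=22.2086, V(3,3)=53.5696
Node (2,0) S=31.8291: V=(p*·1.7332+(1−p*)·0.0000)/1.14=1.2670; Δ=(1.7332−0.0000)/(38.5132−25.1450)=0.1297; B=V−Δ·S=-2.8597
Node (2,1) S=48.7509: V=(p*·22.2086+(1−p*)·1.7332)/1.14=16.4877; Δ=(22.2086−1.7332)/(58.9886−38.5132)=1.0000; B=V−Δ·S=-32.2632
Node (2,2) S=74.6691: V=(p*·53.5696+(1−p*)·22.2086)/1.14=42.4059; Δ=(53.5696−22.2086)/(90.3496−58.9886)=1.0000; B=V−Δ·S=-32.2632
Node (1,0) S=40.2900: V=(p*·16.4877+(1−p*)·1.2670)/1.14=12.2377; Δ=(16.4877−1.2670)/(48.7509−31.8291)=0.8995; B=V−Δ·S=-24.0023
Node (1,1) S=61.7100: V=(p*·42.4059+(1−p*)·16.4877)/1.14=33.4090; Δ=(42.4059−16.4877)/(74.6691−48.7509)=1.0000; B=V−Δ·S=-28.3010
Node (0,0) S=51.0000: V=(p*·33.4090+(1−p*)·12.2377)/1.14=26.2109; Δ=(33.4090−12.2377)/(61.7100−40.2900)=0.9884; B=V−Δ·S=-24.1970
Check: Δ(0,0)·S0 + B(0,0) = 26.2109 = V0.

(0,0): Delta=0.9884 Bond=-24.1970
(1,0): Delta=0.8995 Bond=-24.0023
(1,1): Delta=1.0000 Bond=-28.3010
(2,0): Delta=0.1297 Bond=-2.8597
(2,1): Delta=1.0000 Bond=-32.2632
(2,2): Delta=1.0000 Bond=-32.2632
V0=26.2109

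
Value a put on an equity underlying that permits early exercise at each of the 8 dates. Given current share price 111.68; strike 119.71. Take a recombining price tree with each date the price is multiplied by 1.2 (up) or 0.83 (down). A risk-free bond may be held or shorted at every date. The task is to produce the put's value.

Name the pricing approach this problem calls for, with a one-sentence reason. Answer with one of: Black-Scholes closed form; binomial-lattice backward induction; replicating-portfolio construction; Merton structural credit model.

framework: binomial-lattice backward induction

Key observation: an American put (K = 119.71, S₀ = 111.68) on a 8-date tree has no closed form — the optimal stopping decision is embedded and must be resolved recursively from expiry.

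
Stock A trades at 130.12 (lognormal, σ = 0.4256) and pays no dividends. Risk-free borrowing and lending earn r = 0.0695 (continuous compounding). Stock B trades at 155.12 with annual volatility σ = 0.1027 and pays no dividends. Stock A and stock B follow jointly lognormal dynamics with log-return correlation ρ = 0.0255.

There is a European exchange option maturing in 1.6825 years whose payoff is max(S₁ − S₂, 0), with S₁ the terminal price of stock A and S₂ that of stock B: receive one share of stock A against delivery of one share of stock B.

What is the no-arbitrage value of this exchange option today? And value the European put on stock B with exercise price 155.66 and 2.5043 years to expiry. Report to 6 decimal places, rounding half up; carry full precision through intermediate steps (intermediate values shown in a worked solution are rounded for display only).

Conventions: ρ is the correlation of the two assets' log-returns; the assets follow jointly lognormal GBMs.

exchange price = 20.680406
price(stock B put K=155.66) = 1.749797

σ_eff = √(σ₁² + σ₂² − 2ρσ₁σ₂) = √(0.4256² + 0.1027² − 2·0.0255·0.4256·0.1027) = 0.435263
d₁ = (ln(S₁/S₂) + (q₂ − q₁ + σ_eff²/2)T) / (σ_eff√T) = (ln(130.12/155.12) + (0.0 − 0.0 + 0.094727)·1.6825) / 0.564584 = -0.028984
d₂ = d₁ − σ_eff√T = -0.028984 − 0.564584 = -0.593569
N(d₁) = 0.488438,  N(d₂) = 0.276400
V = S₁·e^{−q₁T}·N(d₁) − S₂·e^{−q₂T}·N(d₂) = 63.555617 − 42.875211 = 20.680406
[vanilla: stock B put K=155.66]
σ√T = 0.1027·√2.5043 = 0.162523
d₁ = (ln(S/K) + (r+σ²/2)T) / (σ√T) = (ln(155.12/155.66) + (0.0695+0.1027²/2)·2.5043) / 0.162523 = (-0.003475 + 0.187256) / 0.162523 = 1.130800
d₂ = d₁ − σ√T = 1.130800 − 0.162523 = 0.968278
e^{−rT} = 0.840256
N(−d₁) = 0.129070,  N(−d₂) = 0.166453
price = K·e^{−rT}·N(−d₂) − S·N(−d₁) = 21.771077 − 20.021280 = 1.749797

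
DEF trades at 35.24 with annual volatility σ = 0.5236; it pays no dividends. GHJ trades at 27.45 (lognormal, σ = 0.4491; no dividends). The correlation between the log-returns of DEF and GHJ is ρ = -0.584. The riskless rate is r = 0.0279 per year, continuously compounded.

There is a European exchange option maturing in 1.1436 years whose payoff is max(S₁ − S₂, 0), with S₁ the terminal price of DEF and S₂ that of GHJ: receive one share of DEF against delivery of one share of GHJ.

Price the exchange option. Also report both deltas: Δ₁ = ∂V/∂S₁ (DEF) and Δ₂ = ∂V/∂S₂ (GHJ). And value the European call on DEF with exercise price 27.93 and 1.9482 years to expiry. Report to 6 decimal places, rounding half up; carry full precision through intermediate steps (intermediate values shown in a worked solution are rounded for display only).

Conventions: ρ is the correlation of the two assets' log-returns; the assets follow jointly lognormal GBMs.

σ_eff = √(σ₁² + σ₂² − 2ρσ₁σ₂) = √(0.5236² + 0.4491² − 2·-0.584·0.5236·0.4491) = 0.866315
d₁ = (ln(S₁/S₂) + (q₂ − q₁ + σ_eff²/2)T) / (σ_eff√T) = (ln(35.24/27.45) + (0.0 − 0.0 + 0.375251)·1.1436) / 0.926431 = 0.732869
d₂ = d₁ − σ_eff√T = 0.732869 − 0.926431 = -0.193561
N(d₁) = 0.768181,  N(d₂) = 0.423260
V = S₁·e^{−q₁T}·N(d₁) − S₂·e^{−q₂T}·N(d₂) = 27.070695 − 11.618478 = 15.452216
Δ₁ = e^{−q₁T}·N(d₁) = 0.768181;  Δ₂ = −e^{−q₂T}·N(d₂) = -0.423260
[vanilla: DEF call K=27.93]
σ√T = 0.5236·√1.9482 = 0.730830
d₁ = (ln(S/K) + (r+σ²/2)T) / (σ√T) = (ln(35.24/27.93) + (0.0279+0.5236²/2)·1.9482) / 0.730830 = (0.232480 + 0.321411) / 0.730830 = 0.757894
d₂ = d₁ − σ√T = 0.757894 − 0.730830 = 0.027064
e^{−rT} = 0.947096
N(d₁) = 0.775743,  N(d₂) = 0.510796
price = S·N(d₁) − K·e^{−rT}·N(d₂) = 27.337172 − 13.511763 = 13.825409

exchange price = 15.452216
Δ1 = 0.768181
Δ2 = -0.423260
price(DEF call K=27.93) = 13.825409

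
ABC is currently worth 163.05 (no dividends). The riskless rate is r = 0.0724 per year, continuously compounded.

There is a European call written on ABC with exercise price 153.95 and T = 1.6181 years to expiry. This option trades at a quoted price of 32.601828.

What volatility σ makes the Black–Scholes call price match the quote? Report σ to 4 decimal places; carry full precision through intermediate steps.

sigma = 0.2157

At σ = 0.2157 the Black–Scholes value reproduces the quote:
σ√T = 0.2157·√1.6181 = 0.274380
d₁ = (ln(S/K) + (r+σ²/2)T) / (σ√T) = (ln(163.05/153.95) + (0.0724+0.2157²/2)·1.6181) / 0.274380 = (0.057429 + 0.154793) / 0.274380 = 0.773458
d₂ = d₁ − σ√T = 0.773458 − 0.274380 = 0.499078
e^{−rT} = 0.889451
N(d₁) = 0.780374,  N(d₂) = 0.691138
V = S·N(d₁) − K·e^{−rT}·N(d₂) = 127.240056 − 94.638227 = 32.601828 (equal to the quote); since ∂V/∂σ > 0 for all σ, the implied volatility is unique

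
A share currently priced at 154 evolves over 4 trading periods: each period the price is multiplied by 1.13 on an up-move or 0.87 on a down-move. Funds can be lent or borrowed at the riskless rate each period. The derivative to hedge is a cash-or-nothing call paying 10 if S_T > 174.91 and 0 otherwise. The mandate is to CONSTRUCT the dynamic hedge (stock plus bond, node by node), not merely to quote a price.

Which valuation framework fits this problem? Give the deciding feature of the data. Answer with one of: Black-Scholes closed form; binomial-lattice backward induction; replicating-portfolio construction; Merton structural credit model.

Key observation: the mandate to exhibit the hedge at every date and state singles out the replicating-portfolio construction on the 4-period tree with factors 1.13 and 0.87 from 154.

framework: replicating-portfolio construction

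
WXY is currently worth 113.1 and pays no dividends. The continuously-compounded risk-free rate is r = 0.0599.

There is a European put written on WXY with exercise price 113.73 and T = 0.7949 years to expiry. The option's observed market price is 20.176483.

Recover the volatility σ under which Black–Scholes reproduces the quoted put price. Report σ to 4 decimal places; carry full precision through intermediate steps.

sigma = 0.5756

At σ = 0.5756 the Black–Scholes value reproduces the quote:
σ√T = 0.5756·√0.7949 = 0.513189
d₁ = (ln(S/K) + (r+σ²/2)T) / (σ√T) = (ln(113.1/113.73) + (0.0599+0.5756²/2)·0.7949) / 0.513189 = (-0.005555 + 0.179296) / 0.513189 = 0.338552
d₂ = d₁ − σ√T = 0.338552 − 0.513189 = -0.174637
e^{−rT} = 0.953501
N(−d₁) = 0.367474,  N(−d₂) = 0.569317
V = K·e^{−rT}·N(−d₂) − S·N(−d₁) = 61.737756 − 41.561273 = 20.176483 (the observed quote) — the price is monotone increasing in volatility, hence this σ is the only solution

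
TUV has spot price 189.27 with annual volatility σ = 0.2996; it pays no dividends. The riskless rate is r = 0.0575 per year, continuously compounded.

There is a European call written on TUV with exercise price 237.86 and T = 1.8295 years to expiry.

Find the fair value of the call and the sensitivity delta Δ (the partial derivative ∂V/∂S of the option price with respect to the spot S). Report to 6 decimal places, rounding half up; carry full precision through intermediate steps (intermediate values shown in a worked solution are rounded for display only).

σ√T = 0.2996·√1.8295 = 0.405236
d₁ = (ln(S/K) + (r+σ²/2)T) / (σ√T) = (ln(189.27/237.86) + (0.0575+0.2996²/2)·1.8295) / 0.405236 = (-0.228508 + 0.187304) / 0.405236 = -0.101677
d₂ = d₁ − σ√T = -0.101677 − 0.405236 = -0.506913
e^{−rT} = 0.900148
N(d₁) = 0.459506,  N(d₂) = 0.306108
Call price V = S·N(d₁) − K·e^{−rT}·N(d₂) = 86.970771 − 65.540485 = 21.430286
Δ = N(d₁) = 0.459506

price = 21.430286
Δ = 0.459506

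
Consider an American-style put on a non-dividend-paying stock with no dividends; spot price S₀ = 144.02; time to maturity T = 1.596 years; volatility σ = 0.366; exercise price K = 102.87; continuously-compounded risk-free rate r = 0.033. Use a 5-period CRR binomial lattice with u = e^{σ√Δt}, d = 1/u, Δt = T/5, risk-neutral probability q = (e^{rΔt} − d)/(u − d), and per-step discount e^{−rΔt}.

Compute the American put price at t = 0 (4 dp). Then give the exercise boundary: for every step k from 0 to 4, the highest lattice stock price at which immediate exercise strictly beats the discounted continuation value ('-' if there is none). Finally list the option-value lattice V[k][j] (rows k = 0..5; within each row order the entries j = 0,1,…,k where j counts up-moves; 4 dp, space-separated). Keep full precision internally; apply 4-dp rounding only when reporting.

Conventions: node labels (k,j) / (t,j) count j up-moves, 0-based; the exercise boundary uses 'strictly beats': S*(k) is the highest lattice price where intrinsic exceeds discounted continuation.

price = 6.4316
boundary = - - - - 62.9805
tree:
6.4316
10.6730 1.8670
17.2715 3.5864 0.0000
26.9716 6.8894 0.0000 0.0000
39.8895 13.2341 0.0000 0.0000 0.0000
51.6545 25.4220 0.0000 0.0000 0.0000 0.0000

Δt=0.31920  u=1.22971  d=0.81320  q=0.47391  discount=0.98952
step 5 (expiry): payoffs max(K−S,0) = 51.6545 25.4220 0.0000 0.0000 0.0000 0.0000
step 4: (k=4,j=0): S=62.9805, K−S=39.8895, hold=38.8116 ⇒ V=39.8895 exercise | (k=4,j=1): S=95.2389, K−S=7.6311, hold=13.2341 ⇒ V=13.2341 continue | (k=4,j=2): S=144.0200, K−S=0.0000, hold=0.0000 ⇒ V=0.0000 continue | (k=4,j=3): S=217.7867, K−S=0.0000, hold=0.0000 ⇒ V=0.0000 continue | (k=4,j=4): S=329.3364, K−S=0.0000, hold=0.0000 ⇒ V=0.0000 continue  boundary S*=62.9805
step 3: (k=3,j=0): S=77.4480, K−S=25.4220, hold=26.9716 ⇒ V=26.9716 continue | (k=3,j=1): S=117.1166, K−S=0.0000, hold=6.8894 ⇒ V=6.8894 continue | (k=3,j=2): S=177.1035, K−S=0.0000, hold=0.0000 ⇒ V=0.0000 continue | (k=3,j=3): S=267.8154, K−S=0.0000, hold=0.0000 ⇒ V=0.0000 continue  boundary S*=-
step 2: (k=2,j=0): S=95.2389, K−S=7.6311, hold=17.2715 ⇒ V=17.2715 continue | (k=2,j=1): S=144.0200, K−S=0.0000, hold=3.5864 ⇒ V=3.5864 continue | (k=2,j=2): S=217.7867, K−S=0.0000, hold=0.0000 ⇒ V=0.0000 continue  boundary S*=-
step 1: (k=1,j=0): S=117.1166, K−S=0.0000, hold=10.6730 ⇒ V=10.6730 continue | (k=1,j=1): S=177.1035, K−S=0.0000, hold=1.8670 ⇒ V=1.8670 continue  boundary S*=-
step 0: (k=0,j=0): S=144.0200, K−S=0.0000, hold=6.4316 ⇒ V=6.4316 continue  boundary S*=-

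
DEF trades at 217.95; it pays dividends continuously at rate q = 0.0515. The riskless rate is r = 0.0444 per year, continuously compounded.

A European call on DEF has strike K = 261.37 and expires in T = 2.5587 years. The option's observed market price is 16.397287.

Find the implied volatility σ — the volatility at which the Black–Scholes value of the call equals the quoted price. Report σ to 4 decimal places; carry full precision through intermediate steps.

sigma = 0.2488

At σ = 0.2488 the Black–Scholes value reproduces the quote:
σ√T = 0.2488·√2.5587 = 0.397979
d₁ = (ln(S/K) + (r−q+σ²/2)T) / (σ√T) = (ln(217.95/261.37) + (0.0444−0.0515+0.2488²/2)·2.5587) / 0.397979 = (-0.181671 + 0.061027) / 0.397979 = -0.303143
d₂ = d₁ − σ√T = -0.303143 − 0.397979 = -0.701122
e^{−rT} = 0.892609
e^{−qT} = 0.876540
N(d₁) = 0.380890,  N(d₂) = 0.241613
V = S·e^{−qT}·N(d₁) − K·e^{−rT}·N(d₂) = 72.766025 − 56.368738 = 16.397287 (matching the quote); vega is positive throughout, so no other σ reproduces this price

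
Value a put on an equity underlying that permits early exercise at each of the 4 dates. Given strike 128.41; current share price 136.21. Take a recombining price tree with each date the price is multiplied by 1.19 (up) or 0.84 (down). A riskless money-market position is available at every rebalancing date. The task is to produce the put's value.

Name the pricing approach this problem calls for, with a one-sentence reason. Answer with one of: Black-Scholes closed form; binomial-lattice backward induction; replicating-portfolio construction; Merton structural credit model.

framework: binomial-lattice backward induction

Key observation: with exercise allowed before expiry on a discrete up/down model (4 steps from spot 136.21), the strike-128.41 put's value must be rolled back through the tree testing early exercise at each node.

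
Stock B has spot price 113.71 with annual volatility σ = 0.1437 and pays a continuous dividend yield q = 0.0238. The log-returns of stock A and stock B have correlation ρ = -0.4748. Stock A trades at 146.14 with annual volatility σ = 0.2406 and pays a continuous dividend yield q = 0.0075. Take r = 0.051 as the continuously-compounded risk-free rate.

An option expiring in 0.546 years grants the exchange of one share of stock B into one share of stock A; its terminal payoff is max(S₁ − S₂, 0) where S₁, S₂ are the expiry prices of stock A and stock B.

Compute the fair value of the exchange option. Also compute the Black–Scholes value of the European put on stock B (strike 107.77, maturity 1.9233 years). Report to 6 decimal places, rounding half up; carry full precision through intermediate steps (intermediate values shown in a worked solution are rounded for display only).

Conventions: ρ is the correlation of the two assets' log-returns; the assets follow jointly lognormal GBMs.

exchange price = 35.657836
price(stock B put K=107.77) = 3.853498

σ_eff = √(σ₁² + σ₂² − 2ρσ₁σ₂) = √(0.2406² + 0.1437² − 2·-0.4748·0.2406·0.1437) = 0.333721
d₁ = (ln(S₁/S₂) + (q₂ − q₁ + σ_eff²/2)T) / (σ_eff√T) = (ln(146.14/113.71) + (0.0238 − 0.0075 + 0.055685)·0.546) / 0.246593 = 1.176911
d₂ = d₁ − σ_eff√T = 1.176911 − 0.246593 = 0.930318
N(d₁) = 0.880384,  N(d₂) = 0.823897
V = S₁·e^{−q₁T}·N(d₁) − S₂·e^{−q₂T}·N(d₂) = 128.133606 − 92.475770 = 35.657836
[vanilla: stock B put K=107.77]
σ√T = 0.1437·√1.9233 = 0.199288
d₁ = (ln(S/K) + (r−q+σ²/2)T) / (σ√T) = (ln(113.71/107.77) + (0.051−0.0238+0.1437²/2)·1.9233) / 0.199288 = (0.053652 + 0.072172) / 0.199288 = 0.631367
d₂ = d₁ − σ√T = 0.631367 − 0.199288 = 0.432079
e^{−rT} = 0.906569
e^{−qT} = 0.955257
N(−d₁) = 0.263900,  N(−d₂) = 0.332842
price = K·e^{−rT}·N(−d₂) − S·e^{−qT}·N(−d₁) = 32.518968 − 28.665470 = 3.853498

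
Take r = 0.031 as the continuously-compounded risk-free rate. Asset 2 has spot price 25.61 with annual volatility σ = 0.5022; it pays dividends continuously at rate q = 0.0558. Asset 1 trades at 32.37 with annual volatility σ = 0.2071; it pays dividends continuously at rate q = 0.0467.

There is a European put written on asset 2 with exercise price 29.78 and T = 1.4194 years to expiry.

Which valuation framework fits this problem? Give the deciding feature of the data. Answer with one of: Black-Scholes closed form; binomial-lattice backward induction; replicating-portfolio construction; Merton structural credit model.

Key observation: the strike-29.78 put on asset 2 is European-exercise on a continuously-modelled lognormal underlying, so its value is a single closed-form evaluation.

framework: Black-Scholes closed form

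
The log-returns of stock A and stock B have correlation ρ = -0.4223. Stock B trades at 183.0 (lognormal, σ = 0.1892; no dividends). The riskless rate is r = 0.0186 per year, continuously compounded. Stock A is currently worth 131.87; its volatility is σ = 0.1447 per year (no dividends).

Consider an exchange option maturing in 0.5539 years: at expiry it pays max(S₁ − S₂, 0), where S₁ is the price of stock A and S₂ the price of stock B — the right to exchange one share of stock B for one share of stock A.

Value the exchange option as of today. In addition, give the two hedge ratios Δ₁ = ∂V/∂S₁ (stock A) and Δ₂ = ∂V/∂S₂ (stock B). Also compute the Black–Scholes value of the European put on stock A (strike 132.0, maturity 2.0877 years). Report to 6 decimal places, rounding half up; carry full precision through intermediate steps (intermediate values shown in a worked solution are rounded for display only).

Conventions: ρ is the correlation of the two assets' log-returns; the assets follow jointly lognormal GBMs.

exchange price = 0.834474
Δ1 = 0.073136
Δ2 = -0.048142
price(stock A put K=132.0) = 8.501911

σ_eff = √(σ₁² + σ₂² − 2ρσ₁σ₂) = √(0.1447² + 0.1892² − 2·-0.4223·0.1447·0.1892) = 0.282591
d₁ = (ln(S₁/S₂) + (q₂ − q₁ + σ_eff²/2)T) / (σ_eff√T) = (ln(131.87/183.0) + (0.0 − 0.0 + 0.039929)·0.5539) / 0.210317 = -1.452824
d₂ = d₁ − σ_eff√T = -1.452824 − 0.210317 = -1.663140
N(d₁) = 0.073136,  N(d₂) = 0.048142
V = S₁·e^{−q₁T}·N(d₁) − S₂·e^{−q₂T}·N(d₂) = 9.644491 − 8.810018 = 0.834474
Δ₁ = e^{−q₁T}·N(d₁) = 0.073136;  Δ₂ = −e^{−q₂T}·N(d₂) = -0.048142
[vanilla: stock A put K=132.0]
σ√T = 0.1447·√2.0877 = 0.209075
d₁ = (ln(S/K) + (r+σ²/2)T) / (σ√T) = (ln(131.87/132.0) + (0.0186+0.1447²/2)·2.0877) / 0.209075 = (-0.000985 + 0.060687) / 0.209075 = 0.285553
d₂ = d₁ − σ√T = 0.285553 − 0.209075 = 0.076478
e^{−rT} = 0.961913
N(−d₁) = 0.387610,  N(−d₂) = 0.469519
price = K·e^{−rT}·N(−d₂) − S·N(−d₁) = 59.616062 − 51.114151 = 8.501911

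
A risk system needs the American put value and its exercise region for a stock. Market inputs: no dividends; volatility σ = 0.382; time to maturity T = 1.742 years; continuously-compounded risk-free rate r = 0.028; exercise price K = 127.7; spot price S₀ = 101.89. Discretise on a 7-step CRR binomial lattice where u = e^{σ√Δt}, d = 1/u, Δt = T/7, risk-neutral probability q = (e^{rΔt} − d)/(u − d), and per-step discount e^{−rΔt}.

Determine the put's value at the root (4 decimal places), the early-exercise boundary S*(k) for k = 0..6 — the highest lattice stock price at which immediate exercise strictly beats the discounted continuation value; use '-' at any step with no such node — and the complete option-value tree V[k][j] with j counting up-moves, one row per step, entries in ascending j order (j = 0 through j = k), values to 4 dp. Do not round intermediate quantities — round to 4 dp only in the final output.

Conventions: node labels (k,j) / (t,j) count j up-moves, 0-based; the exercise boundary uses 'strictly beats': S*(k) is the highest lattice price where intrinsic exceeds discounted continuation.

params: Δt=0.24886 u=1.20993 d=0.82649 q=0.47074 e^(-rΔt)=0.99306
t_7 payoffs: 100.8584 88.4057 70.1758 43.4886 4.4202 0.0000 0.0000 0.0000
t_6: node(6,0) S=32.4765 payoff=95.2235 vs cont=94.3368 → 95.2235 [stop]  node(6,1) S=47.5434 payoff=80.1566 vs cont=79.2699 → 80.1566 [stop]  node(6,2) S=69.6002 payoff=58.0998 vs cont=57.2130 → 58.0998 [stop]  node(6,3) S=101.8900 payoff=25.8100 vs cont=24.9233 → 25.8100 [stop]  node(6,4) S=149.1600 payoff=0.0000 vs cont=2.3232 → 2.3232 [wait]  node(6,5) S=218.3601 payoff=0.0000 vs cont=0.0000 → 0.0000 [wait]  node(6,6) S=319.6643 payoff=0.0000 vs cont=0.0000 → 0.0000 [wait]  ⇒ S*(6)=101.8900
t_5: node(5,0) S=39.2943 payoff=88.4057 vs cont=87.5190 → 88.4057 [stop]  node(5,1) S=57.5242 payoff=70.1758 vs cont=69.2891 → 70.1758 [stop]  node(5,2) S=84.2114 payoff=43.4886 vs cont=42.6018 → 43.4886 [stop]  node(5,3) S=123.2798 payoff=4.4202 vs cont=14.6514 → 14.6514 [wait]  node(5,4) S=180.4733 payoff=0.0000 vs cont=1.2210 → 1.2210 [wait]  node(5,5) S=264.2005 payoff=0.0000 vs cont=0.0000 → 0.0000 [wait]  ⇒ S*(5)=84.2114
t_4: node(4,0) S=47.5434 payoff=80.1566 vs cont=79.2699 → 80.1566 [stop]  node(4,1) S=69.6002 payoff=58.0998 vs cont=57.2130 → 58.0998 [stop]  node(4,2) S=101.8900 payoff=25.8100 vs cont=29.7061 → 29.7061 [wait]  node(4,3) S=149.1600 payoff=0.0000 vs cont=8.2714 → 8.2714 [wait]  node(4,4) S=218.3601 payoff=0.0000 vs cont=0.6418 → 0.6418 [wait]  ⇒ S*(4)=69.6002
t_3: node(3,0) S=57.5242 payoff=70.1758 vs cont=69.2891 → 70.1758 [stop]  node(3,1) S=84.2114 payoff=43.4886 vs cont=44.4231 → 44.4231 [wait]  node(3,2) S=123.2798 payoff=4.4202 vs cont=19.4797 → 19.4797 [wait]  node(3,3) S=180.4733 payoff=0.0000 vs cont=4.6473 → 4.6473 [wait]  ⇒ S*(3)=57.5242
t_2: node(2,0) S=69.6002 payoff=58.0998 vs cont=57.6499 → 58.0998 [stop]  node(2,1) S=101.8900 payoff=25.8100 vs cont=32.4544 → 32.4544 [wait]  node(2,2) S=149.1600 payoff=0.0000 vs cont=12.4107 → 12.4107 [wait]  ⇒ S*(2)=69.6002
t_1: node(1,0) S=84.2114 payoff=43.4886 vs cont=45.7079 → 45.7079 [wait]  node(1,1) S=123.2798 payoff=4.4202 vs cont=22.8592 → 22.8592 [wait]  ⇒ S*(1)=-
t_0: node(0,0) S=101.8900 payoff=25.8100 vs cont=34.7094 → 34.7094 [wait]  ⇒ S*(0)=-

price = 34.7094
boundary = - - 69.6002 57.5242 69.6002 84.2114 101.8900
tree:
34.7094
45.7079 22.8592
58.0998 32.4544 12.4107
70.1758 44.4231 19.4797 4.6473
80.1566 58.0998 29.7061 8.2714 0.6418
88.4057 70.1758 43.4886 14.6514 1.2210 0.0000
95.2235 80.1566 58.0998 25.8100 2.3232 0.0000 0.0000
100.8584 88.4057 70.1758 43.4886 4.4202 0.0000 0.0000 0.0000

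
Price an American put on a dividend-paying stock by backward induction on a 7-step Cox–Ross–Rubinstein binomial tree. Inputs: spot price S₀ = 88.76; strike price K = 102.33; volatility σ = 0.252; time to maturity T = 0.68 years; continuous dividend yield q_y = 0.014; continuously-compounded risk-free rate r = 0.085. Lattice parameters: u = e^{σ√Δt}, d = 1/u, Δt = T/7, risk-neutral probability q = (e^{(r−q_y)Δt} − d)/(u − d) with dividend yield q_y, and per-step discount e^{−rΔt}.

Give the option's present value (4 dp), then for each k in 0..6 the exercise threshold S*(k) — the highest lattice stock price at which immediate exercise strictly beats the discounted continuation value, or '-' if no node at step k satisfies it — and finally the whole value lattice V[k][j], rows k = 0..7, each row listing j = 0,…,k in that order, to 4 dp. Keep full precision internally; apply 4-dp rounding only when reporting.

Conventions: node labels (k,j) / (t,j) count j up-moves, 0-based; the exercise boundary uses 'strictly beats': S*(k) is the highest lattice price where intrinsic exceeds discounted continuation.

price = 14.4992
boundary = - 82.0553 75.8570 82.0553 75.8570 82.0553 88.7600
tree:
14.4992
20.2747 9.4901
26.4730 14.1363 5.4261
32.2030 20.2747 8.7923 2.4587
37.5002 26.4730 13.6986 4.4814 0.6630
42.3973 32.2030 20.2747 7.9508 1.4056 0.0000
46.9245 37.5002 26.4730 13.5700 2.9800 0.0000 0.0000
51.1096 42.3973 32.2030 20.2747 6.3175 0.0000 0.0000 0.0000

Δt=0.09714, u=1.08171, d=0.92446, q=0.52439, disc=e^(-rΔt)=0.99178
k=7 terminal: V=max(K-S,0) → 51.1096 42.3973 32.2030 20.2747 6.3175 0.0000 0.0000 0.0000
k=6: j=0 S=55.4055 intr=46.9245 cont=46.1583 V=46.9245[EX]; j=1 S=64.8298 intr=37.5002 cont=36.7468 V=37.5002[EX]; j=2 S=75.8570 intr=26.4730 cont=25.7346 V=26.4730[EX]; j=3 S=88.7600 intr=13.5700 cont=12.8492 V=13.5700[EX]; j=4 S=103.8577 intr=0.0000 cont=2.9800 V=2.9800[hold]; j=5 S=121.5234 intr=0.0000 cont=0.0000 V=0.0000[hold]; j=6 S=142.1940 intr=0.0000 cont=0.0000 V=0.0000[hold]  S*(6)=88.7600
k=5: j=0 S=59.9327 intr=42.3973 cont=41.6373 V=42.3973[EX]; j=1 S=70.1270 intr=32.2030 cont=31.4568 V=32.2030[EX]; j=2 S=82.0553 intr=20.2747 cont=19.5447 V=20.2747[EX]; j=3 S=96.0125 intr=6.3175 cont=7.9508 V=7.9508[hold]; j=4 S=112.3439 intr=0.0000 cont=1.4056 V=1.4056[hold]; j=5 S=131.4530 intr=0.0000 cont=0.0000 V=0.0000[hold]  S*(5)=82.0553
k=4: j=0 S=64.8298 intr=37.5002 cont=36.7468 V=37.5002[EX]; j=1 S=75.8570 intr=26.4730 cont=25.7346 V=26.4730[EX]; j=2 S=88.7600 intr=13.5700 cont=13.6986 V=13.6986[hold]; j=3 S=103.8577 intr=0.0000 cont=4.4814 V=4.4814[hold]; j=4 S=121.5234 intr=0.0000 cont=0.6630 V=0.6630[hold]  S*(4)=75.8570
k=3: j=0 S=70.1270 intr=32.2030 cont=31.4568 V=32.2030[EX]; j=1 S=82.0553 intr=20.2747 cont=19.6116 V=20.2747[EX]; j=2 S=96.0125 intr=6.3175 cont=8.7923 V=8.7923[hold]; j=3 S=112.3439 intr=0.0000 cont=2.4587 V=2.4587[hold]  S*(3)=82.0553
k=2: j=0 S=75.8570 intr=26.4730 cont=25.7346 V=26.4730[EX]; j=1 S=88.7600 intr=13.5700 cont=14.1363 V=14.1363[hold]; j=2 S=103.8577 intr=0.0000 cont=5.4261 V=5.4261[hold]  S*(2)=75.8570
k=1: j=0 S=82.0553 intr=20.2747 cont=19.8393 V=20.2747[EX]; j=1 S=96.0125 intr=6.3175 cont=9.4901 V=9.4901[hold]  S*(1)=82.0553
k=0: j=0 S=88.7600 intr=13.5700 cont=14.4992 V=14.4992[hold]  S*(0)=-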